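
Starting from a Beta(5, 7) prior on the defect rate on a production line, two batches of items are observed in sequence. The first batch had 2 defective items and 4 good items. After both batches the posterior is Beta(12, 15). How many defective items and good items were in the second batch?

Sequential conjugate updates are equivalent to a single update on the pooled data, so total successes = posterior α − prior α and total failures = posterior β − prior β.
Total across both batches: 12−5=7 defective items, 15−7=8 good items.
Subtract the first batch: 7−2=5 defective items and 8−4=4 good items.

5 defective items and 4 good items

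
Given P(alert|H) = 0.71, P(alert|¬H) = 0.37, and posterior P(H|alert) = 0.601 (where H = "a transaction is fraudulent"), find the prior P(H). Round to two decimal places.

Bayes' rule in odds form gives O(H|E) = O(H)·[P(E|H)/P(E|¬H)], hence O(H) = O(H|E)/LR.
Posterior odds = 0.601/(1−0.601) = 1.5063. LR = 0.71/0.37 = 1.9189.
Prior odds = 1.5063/1.9189 = 0.7850, so P(H) = 0.7850/(1+0.7850) ≈ 0.44.

P(H) = 0.44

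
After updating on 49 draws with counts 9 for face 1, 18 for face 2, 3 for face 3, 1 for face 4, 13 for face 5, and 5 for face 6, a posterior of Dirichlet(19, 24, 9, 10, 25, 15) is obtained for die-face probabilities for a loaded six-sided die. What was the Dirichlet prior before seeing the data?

Dirichlet(10, 6, 6, 9, 12, 10)

For a Dirichlet(α) prior with multinomial counts c, the posterior is Dirichlet(α + c) componentwise.
Subtract each count from the matching posterior parameter: 19−9=10, 24−18=6, 9−3=6, 10−1=9, 25−13=12, 15−5=10.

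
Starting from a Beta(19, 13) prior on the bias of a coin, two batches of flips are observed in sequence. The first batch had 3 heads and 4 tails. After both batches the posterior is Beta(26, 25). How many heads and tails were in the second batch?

4 heads and 8 tails

Sequential conjugate updates are equivalent to a single update on the pooled data, so total successes = posterior α − prior α and total failures = posterior β − prior β.
Total across both batches: 26−19=7 heads, 25−13=12 tails.
Subtract the first batch: 7−3=4 heads and 12−4=8 tails.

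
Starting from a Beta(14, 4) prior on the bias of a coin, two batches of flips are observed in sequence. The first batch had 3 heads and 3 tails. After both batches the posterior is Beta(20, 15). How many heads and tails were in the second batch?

Because Beta–binomial updating is additive in the counts, the combined data contributed (α_post−α_prior, β_post−β_prior) successes and failures.
Total across both batches: 20−14=6 heads, 15−4=11 tails.
Subtract the first batch: 6−3=3 heads and 11−3=8 tails.

3 heads and 8 tails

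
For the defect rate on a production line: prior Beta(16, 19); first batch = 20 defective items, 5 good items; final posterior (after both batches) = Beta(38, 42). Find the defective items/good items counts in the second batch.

2 defective items and 18 good items

Because Beta–binomial updating is additive in the counts, the combined data contributed (α_post−α_prior, β_post−β_prior) successes and failures.
Total across both batches: 38−16=22 defective items, 42−19=23 good items.
Subtract the first batch: 22−20=2 defective items and 23−5=18 good items.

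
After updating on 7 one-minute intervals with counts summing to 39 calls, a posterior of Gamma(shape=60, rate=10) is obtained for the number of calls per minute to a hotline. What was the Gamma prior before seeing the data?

A Gamma(α, β) prior (rate parametrization) on a Poisson rate with n observations summing to S gives posterior Gamma(α+S, β+n).
So α = 60 − 39 = 21 and β = 10 − 7 = 3.

Gamma(shape=21, rate=3)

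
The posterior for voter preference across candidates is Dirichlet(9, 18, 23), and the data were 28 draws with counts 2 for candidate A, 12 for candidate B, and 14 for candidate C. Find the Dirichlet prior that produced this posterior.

For a Dirichlet(α) prior with multinomial counts c, the posterior is Dirichlet(α + c) componentwise.
Subtract each count from the matching posterior parameter: 9−2=7, 18−12=6, 23−14=9.

Dirichlet(7, 6, 9)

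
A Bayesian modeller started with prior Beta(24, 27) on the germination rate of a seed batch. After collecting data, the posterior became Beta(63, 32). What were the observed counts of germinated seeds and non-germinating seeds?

39 germinated seeds and 5 non-germinating seeds

Beta is conjugate to the binomial likelihood: posterior = Beta(a+s, b+f).
Match parameters: s=63−24=39, f=32−27=5.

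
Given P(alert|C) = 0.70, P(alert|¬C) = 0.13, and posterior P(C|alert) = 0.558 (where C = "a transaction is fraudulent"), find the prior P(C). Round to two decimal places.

Bayes' rule in odds form gives O(C|E) = O(C)·[P(E|C)/P(E|¬C)], hence O(C) = O(C|E)/LR.
Posterior odds = 0.558/(1−0.558) = 1.2624. LR = 0.70/0.13 = 5.3846.
Prior odds = 1.2624/5.3846 = 0.2344, so P(C) = 0.2344/(1+0.2344) ≈ 0.19.

P(C) = 0.19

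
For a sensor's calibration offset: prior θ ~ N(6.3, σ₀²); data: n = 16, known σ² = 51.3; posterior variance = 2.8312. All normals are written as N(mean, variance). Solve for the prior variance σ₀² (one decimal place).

For the Normal–Normal model with known σ², precisions add: τ_n = τ₀ + n/σ².
So 1/σ₀² = 1/2.8312 − 16/51.3 = 0.353207 − 0.311891 = 0.041316.
Hence σ₀² = 1/0.041316 ≈ 24.2.

σ₀² = 24.2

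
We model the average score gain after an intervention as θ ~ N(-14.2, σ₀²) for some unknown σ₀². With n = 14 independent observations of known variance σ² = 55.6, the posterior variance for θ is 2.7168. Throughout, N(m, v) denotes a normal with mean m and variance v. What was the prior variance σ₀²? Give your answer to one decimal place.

σ₀² = 8.6

For the Normal–Normal model with known σ², precisions add: τ_n = τ₀ + n/σ².
So 1/σ₀² = 1/2.7168 − 14/55.6 = 0.368080 − 0.251799 = 0.116281.
Hence σ₀² = 1/0.116281 ≈ 8.6.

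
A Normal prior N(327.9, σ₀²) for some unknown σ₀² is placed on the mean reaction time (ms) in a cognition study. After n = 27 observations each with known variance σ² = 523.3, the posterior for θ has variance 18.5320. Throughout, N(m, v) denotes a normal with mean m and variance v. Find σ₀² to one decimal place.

σ₀² = 422.8

For the Normal–Normal model with known σ², precisions add: τ_n = τ₀ + n/σ².
So 1/σ₀² = 1/18.5320 − 27/523.3 = 0.053961 − 0.051596 = 0.002365.
Hence σ₀² = 1/0.002365 ≈ 422.8.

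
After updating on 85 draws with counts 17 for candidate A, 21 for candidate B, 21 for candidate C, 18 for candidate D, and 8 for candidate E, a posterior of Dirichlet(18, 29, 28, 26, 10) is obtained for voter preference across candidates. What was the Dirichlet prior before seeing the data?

Dirichlet(1, 8, 7, 8, 2)

For a Dirichlet(α) prior with multinomial counts c, the posterior is Dirichlet(α + c) componentwise.
Subtract each count from the matching posterior parameter: 18−17=1, 29−21=8, 28−21=7, 26−18=8, 10−8=2.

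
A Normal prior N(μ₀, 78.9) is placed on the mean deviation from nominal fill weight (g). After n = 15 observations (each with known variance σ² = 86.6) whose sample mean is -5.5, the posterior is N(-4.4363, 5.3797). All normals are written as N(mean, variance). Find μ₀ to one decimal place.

μ₀ = 10.1

With known observation variance, the Normal–Normal posterior has precision τ_n = τ₀ + n/σ² and mean μ_n = (τ₀μ₀ + (n/σ²)x̄)/τ_n.
Here τ₀ = 1/78.9 = 0.012674 and τ_data = 15/86.6 = 0.173210, so τ_n = 0.185884.
Rearranging for μ₀: μ₀ = (μ_n·τ_n − τ_data·x̄)/τ₀ = (-4.4363·0.185884 − 0.173210·-5.5) / 0.012674 = 0.128018/0.012674 ≈ 10.1.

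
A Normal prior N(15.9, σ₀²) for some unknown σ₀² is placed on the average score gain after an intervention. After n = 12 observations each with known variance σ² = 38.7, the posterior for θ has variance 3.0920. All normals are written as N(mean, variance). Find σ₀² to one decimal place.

For the Normal–Normal model with known σ², precisions add: τ_n = τ₀ + n/σ².
So 1/σ₀² = 1/3.0920 − 12/38.7 = 0.323415 − 0.310078 = 0.013337.
Hence σ₀² = 1/0.013337 ≈ 75.0.

σ₀² = 75.0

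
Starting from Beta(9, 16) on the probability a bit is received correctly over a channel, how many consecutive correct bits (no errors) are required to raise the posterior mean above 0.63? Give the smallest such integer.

k = 19

After k correct bits and 0 errors the posterior is Beta(9+k, 16), with mean (9+k)/(9+16+k).
Set (9+k)/(25+k) > 0.63 and solve: k > (0.63·25 − 9)/(1 − 0.63) = 18.243.
The smallest integer exceeding 18.243 is 19.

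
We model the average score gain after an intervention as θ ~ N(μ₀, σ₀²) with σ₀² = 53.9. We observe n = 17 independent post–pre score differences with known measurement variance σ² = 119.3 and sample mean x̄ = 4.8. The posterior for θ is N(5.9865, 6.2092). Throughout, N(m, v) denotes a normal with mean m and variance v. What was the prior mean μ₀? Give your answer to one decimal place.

μ₀ = 15.1

The posterior mean is a precision-weighted average: μ_n = (τ₀μ₀ + τ_data·x̄)/(τ₀+τ_data), with τ₀=1/σ₀² and τ_data=n/σ².
Here τ₀ = 1/53.9 = 0.018553 and τ_data = 17/119.3 = 0.142498, so τ_n = 0.161051.
Rearranging for μ₀: μ₀ = (μ_n·τ_n − τ_data·x̄)/τ₀ = (5.9865·0.161051 − 0.142498·4.8) / 0.018553 = 0.280141/0.018553 ≈ 15.1.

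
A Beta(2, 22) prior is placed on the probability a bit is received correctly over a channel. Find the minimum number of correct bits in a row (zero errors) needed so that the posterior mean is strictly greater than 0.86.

After k correct bits and 0 errors the posterior is Beta(2+k, 22), with mean (2+k)/(2+22+k).
Set (2+k)/(24+k) > 0.86 and solve: k > (0.86·24 − 2)/(1 − 0.86) = 133.143.
The smallest integer exceeding 133.143 is 134, and checking k=134: (136)/(158) = 0.8608 > 0.86.

k = 134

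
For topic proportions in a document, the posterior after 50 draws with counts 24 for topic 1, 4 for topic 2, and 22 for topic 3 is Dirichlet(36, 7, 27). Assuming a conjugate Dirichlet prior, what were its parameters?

For a Dirichlet(α) prior with multinomial counts c, the posterior is Dirichlet(α + c) componentwise.
Subtract each count from the matching posterior parameter: 36−24=12, 7−4=3, 27−22=5.

Dirichlet(12, 3, 5)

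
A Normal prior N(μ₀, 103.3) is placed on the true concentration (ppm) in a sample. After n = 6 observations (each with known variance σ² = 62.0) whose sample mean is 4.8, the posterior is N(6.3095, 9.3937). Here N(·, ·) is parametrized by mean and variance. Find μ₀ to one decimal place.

μ₀ = 21.4

The posterior mean is a precision-weighted average: μ_n = (τ₀μ₀ + τ_data·x̄)/(τ₀+τ_data), with τ₀=1/σ₀² and τ_data=n/σ².
Here τ₀ = 1/103.3 = 0.009681 and τ_data = 6/62.0 = 0.096774, so τ_n = 0.106455.
Rearranging for μ₀: μ₀ = (μ_n·τ_n − τ_data·x̄)/τ₀ = (6.3095·0.106455 − 0.096774·4.8) / 0.009681 = 0.207163/0.009681 ≈ 21.4.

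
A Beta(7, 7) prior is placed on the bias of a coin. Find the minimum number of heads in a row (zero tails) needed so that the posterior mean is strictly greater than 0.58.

After k heads and 0 tails the posterior is Beta(7+k, 7), with mean (7+k)/(7+7+k).
Set (7+k)/(14+k) > 0.58 and solve: k > (0.58·14 − 7)/(1 − 0.58) = 2.667.
The smallest integer exceeding 2.667 is 3.

k = 3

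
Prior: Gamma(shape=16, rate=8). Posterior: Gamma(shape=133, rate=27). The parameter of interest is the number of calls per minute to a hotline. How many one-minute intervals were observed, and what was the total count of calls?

Gamma–Poisson conjugacy: posterior shape = α + Σxᵢ, posterior rate = β + n.
Matching: Σxᵢ = 133 − 16 = 117 and n = 27 − 8 = 19.

n = 19 one-minute intervals with total 117 calls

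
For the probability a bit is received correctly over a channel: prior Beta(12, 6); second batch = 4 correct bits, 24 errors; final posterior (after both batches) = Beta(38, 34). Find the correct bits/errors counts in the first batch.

22 correct bits and 4 errors

Sequential conjugate updates are equivalent to a single update on the pooled data, so total successes = posterior α − prior α and total failures = posterior β − prior β.
Total across both batches: 38−12=26 correct bits, 34−6=28 errors.
Subtract the second batch: 26−4=22 correct bits and 28−24=4 errors.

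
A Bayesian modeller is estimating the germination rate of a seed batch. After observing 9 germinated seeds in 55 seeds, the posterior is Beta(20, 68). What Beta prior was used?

Beta is conjugate to the binomial likelihood: posterior = Beta(α+s, β+f).
So α = 20 − 9 = 11 and β = 68 − 46 = 22.

Beta(11, 22)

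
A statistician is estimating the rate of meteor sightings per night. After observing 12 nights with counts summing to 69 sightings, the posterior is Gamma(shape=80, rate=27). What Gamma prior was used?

Gamma–Poisson conjugacy: posterior shape = α + Σxᵢ, posterior rate = β + n.
So α = 80 − 69 = 11 and β = 27 − 12 = 15.

Gamma(shape=11, rate=15)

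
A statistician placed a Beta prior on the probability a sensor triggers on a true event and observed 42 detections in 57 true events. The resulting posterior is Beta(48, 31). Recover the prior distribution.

Beta is conjugate to the binomial likelihood: posterior = Beta(α+s, β+f).
So α = 48 − 42 = 6 and β = 31 − 15 = 16.

Beta(6, 16)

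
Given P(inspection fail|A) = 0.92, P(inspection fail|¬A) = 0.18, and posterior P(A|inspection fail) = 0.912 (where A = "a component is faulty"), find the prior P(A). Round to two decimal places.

P(A) = 0.67

Bayes' rule in odds form gives O(A|E) = O(A)·[P(E|A)/P(E|¬A)], hence O(A) = O(A|E)/LR.
Posterior odds = 0.912/(1−0.912) = 10.3636. LR = 0.92/0.18 = 5.1111.
Prior odds = 10.3636/5.1111 = 2.0277, so P(A) = 2.0277/(1+2.0277) ≈ 0.67.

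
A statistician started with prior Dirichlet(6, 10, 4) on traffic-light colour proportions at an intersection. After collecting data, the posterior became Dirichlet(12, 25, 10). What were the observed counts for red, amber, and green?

counts (6, 15, 6)

For a Dirichlet(α) prior with multinomial counts c, the posterior is Dirichlet(α + c) componentwise.
Counts are posterior − prior componentwise: 12−6=6, 25−10=15, 10−4=6.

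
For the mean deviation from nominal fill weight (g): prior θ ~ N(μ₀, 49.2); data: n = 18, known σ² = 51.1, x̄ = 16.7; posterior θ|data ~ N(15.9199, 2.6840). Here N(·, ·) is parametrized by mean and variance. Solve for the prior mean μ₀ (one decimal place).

The posterior mean is a precision-weighted average: μ_n = (τ₀μ₀ + τ_data·x̄)/(τ₀+τ_data), with τ₀=1/σ₀² and τ_data=n/σ².
Here τ₀ = 1/49.2 = 0.020325 and τ_data = 18/51.1 = 0.352250, so τ_n = 0.372575.
Rearranging for μ₀: μ₀ = (μ_n·τ_n − τ_data·x̄)/τ₀ = (15.9199·0.372575 − 0.352250·16.7) / 0.020325 = 0.048782/0.020325 ≈ 2.4.

μ₀ = 2.4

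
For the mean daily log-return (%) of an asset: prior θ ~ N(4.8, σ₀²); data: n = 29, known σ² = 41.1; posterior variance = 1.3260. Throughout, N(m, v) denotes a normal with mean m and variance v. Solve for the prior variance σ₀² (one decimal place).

σ₀² = 20.6

For the Normal–Normal model with known σ², precisions add: τ_n = τ₀ + n/σ².
So 1/σ₀² = 1/1.3260 − 29/41.1 = 0.754148 − 0.705596 = 0.048552.
Hence σ₀² = 1/0.048552 ≈ 20.6.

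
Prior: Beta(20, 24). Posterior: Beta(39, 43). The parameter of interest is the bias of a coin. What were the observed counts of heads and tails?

19 heads and 19 tails

Beta is conjugate to the binomial likelihood: posterior = Beta(a+s, b+f).
So s = 39 − 20 = 19 and f = 43 − 24 = 19.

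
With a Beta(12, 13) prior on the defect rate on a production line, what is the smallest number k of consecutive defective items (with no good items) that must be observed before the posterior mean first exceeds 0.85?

k = 62

After k defective items and 0 good items the posterior is Beta(12+k, 13), with mean (12+k)/(12+13+k).
Set (12+k)/(25+k) > 0.85 and solve: k > (0.85·25 − 12)/(1 − 0.85) = 61.667.
The smallest integer exceeding 61.667 is 62, and checking k=62: (74)/(87) = 0.8506 > 0.85.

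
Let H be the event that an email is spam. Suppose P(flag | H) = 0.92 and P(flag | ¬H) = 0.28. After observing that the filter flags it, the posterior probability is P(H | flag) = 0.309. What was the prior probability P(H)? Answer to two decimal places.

Bayes' rule in odds form gives O(H|E) = O(H)·[P(E|H)/P(E|¬H)], hence O(H) = O(H|E)/LR.
Posterior odds = 0.309/(1−0.309) = 0.4472. LR = 0.92/0.28 = 3.2857.
Prior odds = 0.4472/3.2857 = 0.1361, so P(H) = 0.1361/(1+0.1361) ≈ 0.12.

P(H) = 0.12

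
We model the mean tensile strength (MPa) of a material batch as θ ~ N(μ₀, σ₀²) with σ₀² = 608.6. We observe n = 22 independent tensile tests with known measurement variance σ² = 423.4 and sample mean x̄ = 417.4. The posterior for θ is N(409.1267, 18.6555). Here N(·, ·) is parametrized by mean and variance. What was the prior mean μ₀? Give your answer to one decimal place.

The posterior mean is a precision-weighted average: μ_n = (τ₀μ₀ + τ_data·x̄)/(τ₀+τ_data), with τ₀=1/σ₀² and τ_data=n/σ².
Here τ₀ = 1/608.6 = 0.001643 and τ_data = 22/423.4 = 0.051960, so τ_n = 0.053603.
Rearranging for μ₀: μ₀ = (μ_n·τ_n − τ_data·x̄)/τ₀ = (409.1267·0.053603 − 0.051960·417.4) / 0.001643 = 0.242315/0.001643 ≈ 147.5.

μ₀ = 147.5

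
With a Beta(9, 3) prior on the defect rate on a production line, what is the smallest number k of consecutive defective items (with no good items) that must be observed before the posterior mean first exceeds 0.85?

k = 9

After k defective items and 0 good items the posterior is Beta(9+k, 3), with mean (9+k)/(9+3+k).
Set (9+k)/(12+k) > 0.85 and solve: k > (0.85·12 − 9)/(1 − 0.85) = 8.000.
The smallest integer exceeding 8.000 is 9, and checking k=9: (18)/(21) = 0.8571 > 0.85.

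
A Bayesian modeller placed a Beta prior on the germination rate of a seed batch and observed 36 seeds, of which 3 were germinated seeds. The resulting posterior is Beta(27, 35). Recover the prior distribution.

Beta is conjugate to the binomial likelihood: posterior = Beta(α+s, β+f).
Subtract the data counts: 27−3=24, 35−33=2.

Beta(24, 2)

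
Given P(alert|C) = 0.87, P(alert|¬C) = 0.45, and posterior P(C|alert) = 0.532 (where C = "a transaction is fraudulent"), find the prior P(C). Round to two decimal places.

Bayes' rule in odds form gives O(C|E) = O(C)·[P(E|C)/P(E|¬C)], hence O(C) = O(C|E)/LR.
Posterior odds = 0.532/(1−0.532) = 1.1368. LR = 0.87/0.45 = 1.9333.
Prior odds = 1.1368/1.9333 = 0.5880, so P(C) = 0.5880/(1+0.5880) ≈ 0.37.

P(C) = 0.37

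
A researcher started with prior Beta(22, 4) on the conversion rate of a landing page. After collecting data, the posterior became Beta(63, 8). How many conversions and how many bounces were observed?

A Beta(α, β) prior with s successes and f failures in binomial data gives a Beta(α+s, β+f) posterior.
Match parameters: s=63−22=41, f=8−4=4.

41 conversions and 4 bounces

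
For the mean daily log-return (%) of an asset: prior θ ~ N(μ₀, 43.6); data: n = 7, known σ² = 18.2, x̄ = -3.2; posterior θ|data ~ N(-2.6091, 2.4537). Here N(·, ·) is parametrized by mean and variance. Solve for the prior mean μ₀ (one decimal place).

μ₀ = 7.3

The posterior mean is a precision-weighted average: μ_n = (τ₀μ₀ + τ_data·x̄)/(τ₀+τ_data), with τ₀=1/σ₀² and τ_data=n/σ².
Here τ₀ = 1/43.6 = 0.022936 and τ_data = 7/18.2 = 0.384615, so τ_n = 0.407551.
Rearranging for μ₀: μ₀ = (μ_n·τ_n − τ_data·x̄)/τ₀ = (-2.6091·0.407551 − 0.384615·-3.2) / 0.022936 = 0.167427/0.022936 ≈ 7.3.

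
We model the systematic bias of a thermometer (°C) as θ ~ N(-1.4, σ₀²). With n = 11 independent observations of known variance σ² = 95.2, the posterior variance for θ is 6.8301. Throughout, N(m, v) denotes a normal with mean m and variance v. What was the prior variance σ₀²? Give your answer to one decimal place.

σ₀² = 32.4

For the Normal–Normal model with known σ², precisions add: τ_n = τ₀ + n/σ².
So 1/σ₀² = 1/6.8301 − 11/95.2 = 0.146411 − 0.115546 = 0.030865.
Hence σ₀² = 1/0.030865 ≈ 32.4.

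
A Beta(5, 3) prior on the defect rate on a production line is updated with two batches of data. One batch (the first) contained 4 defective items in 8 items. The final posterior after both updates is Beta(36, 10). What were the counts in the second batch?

27 defective items and 3 good items

Because Beta–binomial updating is additive in the counts, the combined data contributed (α_post−α_prior, β_post−β_prior) successes and failures.
Total across both batches: 36−5=31 defective items, 10−3=7 good items.
Subtract the first batch: 31−4=27 defective items and 7−4=3 good items.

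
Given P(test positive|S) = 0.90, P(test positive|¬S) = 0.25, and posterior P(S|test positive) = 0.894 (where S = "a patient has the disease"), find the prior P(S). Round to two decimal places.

In odds form, posterior odds = prior odds × likelihood ratio, so prior odds = posterior odds ÷ LR.
Posterior odds = 0.894/(1−0.894) = 8.4340. LR = 0.90/0.25 = 3.6000.
Prior odds = 8.4340/3.6000 = 2.3428, so P(S) = 2.3428/(1+2.3428) ≈ 0.70.

P(S) = 0.70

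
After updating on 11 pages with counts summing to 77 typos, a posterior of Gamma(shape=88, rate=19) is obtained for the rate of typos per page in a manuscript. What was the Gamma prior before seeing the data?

A Gamma(α, β) prior (rate parametrization) on a Poisson rate with n observations summing to S gives posterior Gamma(α+S, β+n).
So α = 88 − 77 = 11 and β = 19 − 11 = 8.

Gamma(shape=11, rate=8)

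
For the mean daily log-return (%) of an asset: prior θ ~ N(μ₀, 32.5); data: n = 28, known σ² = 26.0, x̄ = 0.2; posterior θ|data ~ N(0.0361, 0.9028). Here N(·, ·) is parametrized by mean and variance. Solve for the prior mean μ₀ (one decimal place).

μ₀ = -5.7

With known observation variance, the Normal–Normal posterior has precision τ_n = τ₀ + n/σ² and mean μ_n = (τ₀μ₀ + (n/σ²)x̄)/τ_n.
Here τ₀ = 1/32.5 = 0.030769 and τ_data = 28/26.0 = 1.076923, so τ_n = 1.107692.
Rearranging for μ₀: μ₀ = (μ_n·τ_n − τ_data·x̄)/τ₀ = (0.0361·1.107692 − 1.076923·0.2) / 0.030769 = -0.175397/0.030769 ≈ -5.7.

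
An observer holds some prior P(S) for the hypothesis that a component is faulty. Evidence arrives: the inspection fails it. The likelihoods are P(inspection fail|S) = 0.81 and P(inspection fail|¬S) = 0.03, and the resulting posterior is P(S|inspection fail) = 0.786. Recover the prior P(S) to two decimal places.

Bayes' rule in odds form gives O(S|E) = O(S)·[P(E|S)/P(E|¬S)], hence O(S) = O(S|E)/LR.
Posterior odds = 0.786/(1−0.786) = 3.6729. LR = 0.81/0.03 = 27.0000.
Prior odds = 3.6729/27.0000 = 0.1360, so P(S) = 0.1360/(1+0.1360) ≈ 0.12.

P(S) = 0.12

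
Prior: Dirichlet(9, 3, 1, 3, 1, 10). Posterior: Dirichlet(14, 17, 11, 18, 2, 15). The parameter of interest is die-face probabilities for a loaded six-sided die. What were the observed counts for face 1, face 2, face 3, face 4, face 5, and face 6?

For a Dirichlet(α) prior with multinomial counts c, the posterior is Dirichlet(α + c) componentwise.
Counts are posterior − prior componentwise: 14−9=5, 17−3=14, 11−1=10, 18−3=15, 2−1=1, 15−10=5.

counts (5, 14, 10, 15, 1, 5)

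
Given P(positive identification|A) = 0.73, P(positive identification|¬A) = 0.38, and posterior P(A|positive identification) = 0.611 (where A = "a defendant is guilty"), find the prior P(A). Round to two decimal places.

P(A) = 0.45

Bayes' rule in odds form gives O(A|E) = O(A)·[P(E|A)/P(E|¬A)], hence O(A) = O(A|E)/LR.
Posterior odds = 0.611/(1−0.611) = 1.5707. LR = 0.73/0.38 = 1.9211.
Prior odds = 1.5707/1.9211 = 0.8176, so P(A) = 0.8176/(1+0.8176) ≈ 0.45.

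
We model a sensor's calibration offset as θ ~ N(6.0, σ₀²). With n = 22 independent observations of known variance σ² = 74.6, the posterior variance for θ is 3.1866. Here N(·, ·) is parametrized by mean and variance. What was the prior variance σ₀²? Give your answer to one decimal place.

σ₀² = 52.9

For the Normal–Normal model with known σ², precisions add: τ_n = τ₀ + n/σ².
So 1/σ₀² = 1/3.1866 − 22/74.6 = 0.313814 − 0.294906 = 0.018908.
Hence σ₀² = 1/0.018908 ≈ 52.9.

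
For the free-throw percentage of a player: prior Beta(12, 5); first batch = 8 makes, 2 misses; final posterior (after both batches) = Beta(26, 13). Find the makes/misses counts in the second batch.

6 makes and 6 misses

Because Beta–binomial updating is additive in the counts, the combined data contributed (α_post−α_prior, β_post−β_prior) successes and failures.
Total across both batches: 26−12=14 makes, 13−5=8 misses.
Subtract the first batch: 14−8=6 makes and 8−2=6 misses.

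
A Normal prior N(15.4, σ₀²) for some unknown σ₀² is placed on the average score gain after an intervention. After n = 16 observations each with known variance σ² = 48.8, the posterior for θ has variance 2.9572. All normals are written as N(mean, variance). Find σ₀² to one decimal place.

σ₀² = 97.2

Posterior precision equals prior precision plus data precision: 1/σ_n² = 1/σ₀² + n/σ².
So 1/σ₀² = 1/2.9572 − 16/48.8 = 0.338158 − 0.327869 = 0.010289.
Hence σ₀² = 1/0.010289 ≈ 97.2.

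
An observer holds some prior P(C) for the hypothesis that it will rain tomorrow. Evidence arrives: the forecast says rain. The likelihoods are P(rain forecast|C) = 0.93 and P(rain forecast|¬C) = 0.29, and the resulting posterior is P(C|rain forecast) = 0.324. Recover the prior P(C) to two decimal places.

Bayes' rule in odds form gives O(C|E) = O(C)·[P(E|C)/P(E|¬C)], hence O(C) = O(C|E)/LR.
Posterior odds = 0.324/(1−0.324) = 0.4793. LR = 0.93/0.29 = 3.2069.
Prior odds = 0.4793/3.2069 = 0.1495, so P(C) = 0.1495/(1+0.1495) ≈ 0.13.

P(C) = 0.13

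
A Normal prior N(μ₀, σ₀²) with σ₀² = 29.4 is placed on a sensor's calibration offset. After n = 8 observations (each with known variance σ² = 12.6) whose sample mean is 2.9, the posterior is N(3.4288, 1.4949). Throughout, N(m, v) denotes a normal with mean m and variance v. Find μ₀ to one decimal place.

μ₀ = 13.3

With known observation variance, the Normal–Normal posterior has precision τ_n = τ₀ + n/σ² and mean μ_n = (τ₀μ₀ + (n/σ²)x̄)/τ_n.
Here τ₀ = 1/29.4 = 0.034014 and τ_data = 8/12.6 = 0.634921, so τ_n = 0.668935.
Rearranging for μ₀: μ₀ = (μ_n·τ_n − τ_data·x̄)/τ₀ = (3.4288·0.668935 − 0.634921·2.9) / 0.034014 = 0.452373/0.034014 ≈ 13.3.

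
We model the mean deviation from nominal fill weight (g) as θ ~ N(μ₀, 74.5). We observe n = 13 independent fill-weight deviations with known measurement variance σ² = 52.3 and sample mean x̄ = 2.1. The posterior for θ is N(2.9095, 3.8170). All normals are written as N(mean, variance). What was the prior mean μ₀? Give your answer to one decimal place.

With known observation variance, the Normal–Normal posterior has precision τ_n = τ₀ + n/σ² and mean μ_n = (τ₀μ₀ + (n/σ²)x̄)/τ_n.
Here τ₀ = 1/74.5 = 0.013423 and τ_data = 13/52.3 = 0.248566, so τ_n = 0.261989.
Rearranging for μ₀: μ₀ = (μ_n·τ_n − τ_data·x̄)/τ₀ = (2.9095·0.261989 − 0.248566·2.1) / 0.013423 = 0.240268/0.013423 ≈ 17.9.

μ₀ = 17.9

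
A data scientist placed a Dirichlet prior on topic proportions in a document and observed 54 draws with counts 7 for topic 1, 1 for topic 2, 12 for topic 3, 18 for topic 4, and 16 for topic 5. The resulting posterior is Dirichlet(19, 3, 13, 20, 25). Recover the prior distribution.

For a Dirichlet(α) prior with multinomial counts c, the posterior is Dirichlet(α + c) componentwise.
Subtract each count from the matching posterior parameter: 19−7=12, 3−1=2, 13−12=1, 20−18=2, 25−16=9.

Dirichlet(12, 2, 1, 2, 9)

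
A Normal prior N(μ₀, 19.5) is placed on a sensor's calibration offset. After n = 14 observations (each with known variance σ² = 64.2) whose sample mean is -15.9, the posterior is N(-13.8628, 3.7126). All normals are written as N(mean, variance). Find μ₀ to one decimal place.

μ₀ = -5.2

The posterior mean is a precision-weighted average: μ_n = (τ₀μ₀ + τ_data·x̄)/(τ₀+τ_data), with τ₀=1/σ₀² and τ_data=n/σ².
Here τ₀ = 1/19.5 = 0.051282 and τ_data = 14/64.2 = 0.218069, so τ_n = 0.269351.
Rearranging for μ₀: μ₀ = (μ_n·τ_n − τ_data·x̄)/τ₀ = (-13.8628·0.269351 − 0.218069·-15.9) / 0.051282 = -0.266662/0.051282 ≈ -5.2.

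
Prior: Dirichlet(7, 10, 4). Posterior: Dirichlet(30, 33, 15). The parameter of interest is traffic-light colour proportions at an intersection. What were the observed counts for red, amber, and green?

For a Dirichlet(α) prior with multinomial counts c, the posterior is Dirichlet(α + c) componentwise.
Counts are posterior − prior componentwise: 30−7=23, 33−10=23, 15−4=11.

counts (23, 23, 11)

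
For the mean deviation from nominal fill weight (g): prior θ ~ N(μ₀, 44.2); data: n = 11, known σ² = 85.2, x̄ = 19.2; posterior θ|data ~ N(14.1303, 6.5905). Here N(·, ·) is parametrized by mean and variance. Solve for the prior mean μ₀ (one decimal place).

The posterior mean is a precision-weighted average: μ_n = (τ₀μ₀ + τ_data·x̄)/(τ₀+τ_data), with τ₀=1/σ₀² and τ_data=n/σ².
Here τ₀ = 1/44.2 = 0.022624 and τ_data = 11/85.2 = 0.129108, so τ_n = 0.151732.
Rearranging for μ₀: μ₀ = (μ_n·τ_n − τ_data·x̄)/τ₀ = (14.1303·0.151732 − 0.129108·19.2) / 0.022624 = -0.334855/0.022624 ≈ -14.8.

μ₀ = -14.8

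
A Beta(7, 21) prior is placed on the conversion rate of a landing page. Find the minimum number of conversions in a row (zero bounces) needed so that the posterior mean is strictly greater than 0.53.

k = 17

After k conversions and 0 bounces the posterior is Beta(7+k, 21), with mean (7+k)/(7+21+k).
Set (7+k)/(28+k) > 0.53 and solve: k > (0.53·28 − 7)/(1 − 0.53) = 16.681.
The smallest integer exceeding 16.681 is 17.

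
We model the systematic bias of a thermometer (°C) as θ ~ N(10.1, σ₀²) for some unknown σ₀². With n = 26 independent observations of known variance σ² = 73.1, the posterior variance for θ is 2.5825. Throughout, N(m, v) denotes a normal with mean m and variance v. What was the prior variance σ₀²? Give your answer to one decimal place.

Posterior precision equals prior precision plus data precision: 1/σ_n² = 1/σ₀² + n/σ².
So 1/σ₀² = 1/2.5825 − 26/73.1 = 0.387222 − 0.355677 = 0.031545.
Hence σ₀² = 1/0.031545 ≈ 31.7.

σ₀² = 31.7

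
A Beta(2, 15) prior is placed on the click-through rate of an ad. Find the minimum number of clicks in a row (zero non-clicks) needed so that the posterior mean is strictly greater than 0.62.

k = 23

After k clicks and 0 non-clicks the posterior is Beta(2+k, 15), with mean (2+k)/(2+15+k).
Set (2+k)/(17+k) > 0.62 and solve: k > (0.62·17 − 2)/(1 − 0.62) = 22.474.
The smallest integer exceeding 22.474 is 23.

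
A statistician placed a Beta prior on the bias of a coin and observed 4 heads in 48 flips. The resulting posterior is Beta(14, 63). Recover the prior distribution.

Beta(10, 19)

Under Beta–binomial conjugacy the posterior parameters are (α+s, β+f).
So α = 14 − 4 = 10 and β = 63 − 44 = 19.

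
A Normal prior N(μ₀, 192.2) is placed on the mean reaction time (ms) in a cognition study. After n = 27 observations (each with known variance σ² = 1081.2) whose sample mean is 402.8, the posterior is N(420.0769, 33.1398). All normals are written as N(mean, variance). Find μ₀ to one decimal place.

The posterior mean is a precision-weighted average: μ_n = (τ₀μ₀ + τ_data·x̄)/(τ₀+τ_data), with τ₀=1/σ₀² and τ_data=n/σ².
Here τ₀ = 1/192.2 = 0.005203 and τ_data = 27/1081.2 = 0.024972, so τ_n = 0.030175.
Rearranging for μ₀: μ₀ = (μ_n·τ_n − τ_data·x̄)/τ₀ = (420.0769·0.030175 − 0.024972·402.8) / 0.005203 = 2.617099/0.005203 ≈ 503.0.

μ₀ = 503.0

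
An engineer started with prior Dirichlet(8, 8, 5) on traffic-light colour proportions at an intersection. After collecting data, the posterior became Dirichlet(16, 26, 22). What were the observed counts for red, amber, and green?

For a Dirichlet(α) prior with multinomial counts c, the posterior is Dirichlet(α + c) componentwise.
Counts are posterior − prior componentwise: 16−8=8, 26−8=18, 22−5=17.

counts (8, 18, 17)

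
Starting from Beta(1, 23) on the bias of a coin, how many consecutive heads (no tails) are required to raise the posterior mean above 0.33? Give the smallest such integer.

k = 11

After k heads and 0 tails the posterior is Beta(1+k, 23), with mean (1+k)/(1+23+k).
Set (1+k)/(24+k) > 0.33 and solve: k > (0.33·24 − 1)/(1 − 0.33) = 10.328.
The smallest integer exceeding 10.328 is 11.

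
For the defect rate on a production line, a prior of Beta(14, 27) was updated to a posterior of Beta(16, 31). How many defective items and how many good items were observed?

2 defective items and 4 good items

Under Beta–binomial conjugacy the posterior parameters are (a+s, b+f).
So s = 16 − 14 = 2 and f = 31 − 27 = 4.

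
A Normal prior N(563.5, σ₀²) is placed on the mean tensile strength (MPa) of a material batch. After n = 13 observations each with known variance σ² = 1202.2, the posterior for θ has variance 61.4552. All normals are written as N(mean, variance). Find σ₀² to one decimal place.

Posterior precision equals prior precision plus data precision: 1/σ_n² = 1/σ₀² + n/σ².
So 1/σ₀² = 1/61.4552 − 13/1202.2 = 0.016272 − 0.010814 = 0.005458.
Hence σ₀² = 1/0.005458 ≈ 183.2.

σ₀² = 183.2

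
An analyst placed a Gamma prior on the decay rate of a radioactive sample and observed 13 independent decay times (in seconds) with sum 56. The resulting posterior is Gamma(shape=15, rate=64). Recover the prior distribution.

Gamma–exponential conjugacy: posterior shape = α + n, posterior rate = β + Σtᵢ.
So α = 15 − 13 = 2 and β = 64 − 56 = 8.

Gamma(shape=2, rate=8)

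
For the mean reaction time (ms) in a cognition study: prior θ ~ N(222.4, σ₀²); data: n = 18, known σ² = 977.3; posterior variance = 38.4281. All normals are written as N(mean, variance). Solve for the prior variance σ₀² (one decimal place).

For the Normal–Normal model with known σ², precisions add: τ_n = τ₀ + n/σ².
So 1/σ₀² = 1/38.4281 − 18/977.3 = 0.026023 − 0.018418 = 0.007605.
Hence σ₀² = 1/0.007605 ≈ 131.5.

σ₀² = 131.5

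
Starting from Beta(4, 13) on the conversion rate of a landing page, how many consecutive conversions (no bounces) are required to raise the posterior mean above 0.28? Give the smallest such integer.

k = 2

After k conversions and 0 bounces the posterior is Beta(4+k, 13), with mean (4+k)/(4+13+k).
Set (4+k)/(17+k) > 0.28 and solve: k > (0.28·17 − 4)/(1 − 0.28) = 1.056.
The smallest integer exceeding 1.056 is 2.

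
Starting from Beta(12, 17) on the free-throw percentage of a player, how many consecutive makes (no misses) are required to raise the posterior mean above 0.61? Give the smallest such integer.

After k makes and 0 misses the posterior is Beta(12+k, 17), with mean (12+k)/(12+17+k).
Set (12+k)/(29+k) > 0.61 and solve: k > (0.61·29 − 12)/(1 − 0.61) = 14.590.
The smallest integer exceeding 14.590 is 15.

k = 15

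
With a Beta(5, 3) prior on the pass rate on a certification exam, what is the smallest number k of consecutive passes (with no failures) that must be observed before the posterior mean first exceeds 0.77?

After k passes and 0 failures the posterior is Beta(5+k, 3), with mean (5+k)/(5+3+k).
Set (5+k)/(8+k) > 0.77 and solve: k > (0.77·8 − 5)/(1 − 0.77) = 5.043.
The smallest integer exceeding 5.043 is 6.

k = 6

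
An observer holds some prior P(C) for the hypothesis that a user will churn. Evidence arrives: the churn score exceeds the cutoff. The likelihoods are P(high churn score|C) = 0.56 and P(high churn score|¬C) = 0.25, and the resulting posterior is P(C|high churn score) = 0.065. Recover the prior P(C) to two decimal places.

P(C) = 0.03

In odds form, posterior odds = prior odds × likelihood ratio, so prior odds = posterior odds ÷ LR.
Posterior odds = 0.065/(1−0.065) = 0.0695. LR = 0.56/0.25 = 2.2400.
Prior odds = 0.0695/2.2400 = 0.0310, so P(C) = 0.0310/(1+0.0310) ≈ 0.03.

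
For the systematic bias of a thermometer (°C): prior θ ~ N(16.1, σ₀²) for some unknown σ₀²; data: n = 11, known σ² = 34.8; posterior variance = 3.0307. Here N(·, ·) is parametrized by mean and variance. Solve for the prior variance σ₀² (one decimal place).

σ₀² = 72.1

Posterior precision equals prior precision plus data precision: 1/σ_n² = 1/σ₀² + n/σ².
So 1/σ₀² = 1/3.0307 − 11/34.8 = 0.329957 − 0.316092 = 0.013865.
Hence σ₀² = 1/0.013865 ≈ 72.1.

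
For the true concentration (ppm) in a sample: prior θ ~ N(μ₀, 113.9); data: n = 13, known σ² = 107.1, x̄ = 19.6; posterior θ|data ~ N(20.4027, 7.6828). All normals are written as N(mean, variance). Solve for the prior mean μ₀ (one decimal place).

With known observation variance, the Normal–Normal posterior has precision τ_n = τ₀ + n/σ² and mean μ_n = (τ₀μ₀ + (n/σ²)x̄)/τ_n.
Here τ₀ = 1/113.9 = 0.008780 and τ_data = 13/107.1 = 0.121382, so τ_n = 0.130162.
Rearranging for μ₀: μ₀ = (μ_n·τ_n − τ_data·x̄)/τ₀ = (20.4027·0.130162 − 0.121382·19.6) / 0.008780 = 0.276569/0.008780 ≈ 31.5.

μ₀ = 31.5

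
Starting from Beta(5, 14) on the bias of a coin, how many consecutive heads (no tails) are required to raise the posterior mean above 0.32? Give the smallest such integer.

k = 2

After k heads and 0 tails the posterior is Beta(5+k, 14), with mean (5+k)/(5+14+k).
Set (5+k)/(19+k) > 0.32 and solve: k > (0.32·19 − 5)/(1 − 0.32) = 1.588.
The smallest integer exceeding 1.588 is 2.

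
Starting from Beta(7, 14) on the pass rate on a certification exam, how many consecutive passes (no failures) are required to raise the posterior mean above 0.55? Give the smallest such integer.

After k passes and 0 failures the posterior is Beta(7+k, 14), with mean (7+k)/(7+14+k).
Set (7+k)/(21+k) > 0.55 and solve: k > (0.55·21 − 7)/(1 − 0.55) = 10.111.
The smallest integer exceeding 10.111 is 11, and checking k=11: (18)/(32) = 0.5625 > 0.55.

k = 11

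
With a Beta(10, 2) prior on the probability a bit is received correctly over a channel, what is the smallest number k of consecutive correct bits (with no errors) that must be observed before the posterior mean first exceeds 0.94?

After k correct bits and 0 errors the posterior is Beta(10+k, 2), with mean (10+k)/(10+2+k).
Set (10+k)/(12+k) > 0.94 and solve: k > (0.94·12 − 10)/(1 − 0.94) = 21.333.
The smallest integer exceeding 21.333 is 22.

k = 22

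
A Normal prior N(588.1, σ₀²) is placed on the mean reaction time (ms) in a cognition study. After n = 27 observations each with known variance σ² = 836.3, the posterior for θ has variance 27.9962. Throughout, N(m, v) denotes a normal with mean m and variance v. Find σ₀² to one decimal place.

σ₀² = 291.2

For the Normal–Normal model with known σ², precisions add: τ_n = τ₀ + n/σ².
So 1/σ₀² = 1/27.9962 − 27/836.3 = 0.035719 − 0.032285 = 0.003434.
Hence σ₀² = 1/0.003434 ≈ 291.2.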